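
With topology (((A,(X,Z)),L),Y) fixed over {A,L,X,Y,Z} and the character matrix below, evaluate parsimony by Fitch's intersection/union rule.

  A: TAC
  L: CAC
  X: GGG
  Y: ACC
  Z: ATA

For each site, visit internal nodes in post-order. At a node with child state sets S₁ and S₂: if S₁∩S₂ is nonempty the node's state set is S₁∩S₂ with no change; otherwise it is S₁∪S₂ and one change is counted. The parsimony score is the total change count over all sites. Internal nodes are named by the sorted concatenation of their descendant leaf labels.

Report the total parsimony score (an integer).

[col 0] XZ: children X:{G}, Z:{A} ∪→ {A,G}; cost 1
[col 0] AXZ: children A:{T}, XZ:{A,G} ∪→ {A,G,T}; cost 1
[col 0] ALXZ: children AXZ:{A,G,T}, L:{C} ∪→ {A,C,G,T}; cost 1
[col 0] ALXYZ: children ALXZ:{A,C,G,T}, Y:{A} ∩→ {A}; cost 0
[col 1] XZ: children X:{G}, Z:{T} ∪→ {G,T}; cost 1
[col 1] AXZ: children A:{A}, XZ:{G,T} ∪→ {A,G,T}; cost 1
[col 1] ALXZ: children AXZ:{A,G,T}, L:{A} ∩→ {A}; cost 0
[col 1] ALXYZ: children ALXZ:{A}, Y:{C} ∪→ {A,C}; cost 1
[col 2] XZ: children X:{G}, Z:{A} ∪→ {A,G}; cost 1
[col 2] AXZ: children A:{C}, XZ:{A,G} ∪→ {A,C,G}; cost 1
[col 2] ALXZ: children AXZ:{A,C,G}, L:{C} ∩→ {C}; cost 0
[col 2] ALXYZ: children ALXZ:{C}, Y:{C} ∩→ {C}; cost 0
per-site changes: [3, 3, 2]; total = 8

8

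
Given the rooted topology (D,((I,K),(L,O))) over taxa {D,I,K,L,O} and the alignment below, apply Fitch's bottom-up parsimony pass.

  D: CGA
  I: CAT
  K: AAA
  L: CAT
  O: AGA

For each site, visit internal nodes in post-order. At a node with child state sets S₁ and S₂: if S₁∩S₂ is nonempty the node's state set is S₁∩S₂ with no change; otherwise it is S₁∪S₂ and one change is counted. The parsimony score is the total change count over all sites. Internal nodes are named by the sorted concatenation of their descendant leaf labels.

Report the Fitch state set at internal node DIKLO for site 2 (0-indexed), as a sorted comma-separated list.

site 0, node IK: I={C} ∪ K={A} → {A,C} (+1)
site 0, node LO: L={C} ∪ O={A} → {A,C} (+1)
site 0, node IKLO: IK={A,C} ∩ LO={A,C} → {A,C} (+0)
site 0, node DIKLO: D={C} ∩ IKLO={A,C} → {C} (+0)
site 1, node IK: I={A} ∩ K={A} → {A} (+0)
site 1, node LO: L={A} ∪ O={G} → {A,G} (+1)
site 1, node IKLO: IK={A} ∩ LO={A,G} → {A} (+0)
site 1, node DIKLO: D={G} ∪ IKLO={A} → {A,G} (+1)
site 2, node IK: I={T} ∪ K={A} → {A,T} (+1)
site 2, node LO: L={T} ∪ O={A} → {A,T} (+1)
site 2, node IKLO: IK={A,T} ∩ LO={A,T} → {A,T} (+0)
site 2, node DIKLO: D={A} ∩ IKLO={A,T} → {A} (+0)
per-site changes: [2, 2, 2]; total = 6

A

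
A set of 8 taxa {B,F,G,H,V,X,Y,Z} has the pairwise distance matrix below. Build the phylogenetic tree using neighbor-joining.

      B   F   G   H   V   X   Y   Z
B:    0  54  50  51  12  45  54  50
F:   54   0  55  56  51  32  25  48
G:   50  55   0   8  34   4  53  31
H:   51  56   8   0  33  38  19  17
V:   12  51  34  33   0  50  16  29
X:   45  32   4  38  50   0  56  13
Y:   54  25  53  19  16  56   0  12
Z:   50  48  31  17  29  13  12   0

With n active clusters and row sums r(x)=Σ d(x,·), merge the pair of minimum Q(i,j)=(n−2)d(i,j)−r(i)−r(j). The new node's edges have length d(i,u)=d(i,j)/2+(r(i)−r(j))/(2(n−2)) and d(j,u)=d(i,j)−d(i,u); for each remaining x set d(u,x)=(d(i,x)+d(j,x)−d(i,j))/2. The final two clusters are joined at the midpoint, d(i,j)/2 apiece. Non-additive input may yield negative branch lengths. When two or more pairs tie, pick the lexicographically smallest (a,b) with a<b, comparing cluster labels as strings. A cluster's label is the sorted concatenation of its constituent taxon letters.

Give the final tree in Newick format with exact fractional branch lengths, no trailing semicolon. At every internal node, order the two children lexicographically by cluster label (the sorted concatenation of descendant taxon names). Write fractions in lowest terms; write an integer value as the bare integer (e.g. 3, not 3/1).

(((((B:163/12,V:-19/12):35/2,(F:359/16,Y:41/16):31/4):237/32,Z:175/32):81/32,(G:9/4,X:7/4):401/32):271/64,H:271/64)

1. join B+V (d=12, Q=-469) ⇒ BV; edges |B|=163/12, |V|=-19/12
  updated: d(BV,F)=93/2, d(BV,G)=36, d(BV,H)=36, d(BV,X)=83/2, d(BV,Y)=29, d(BV,Z)=67/2
2. join G+X (d=4, Q=-703/2) ⇒ GX; edges |G|=9/4, |X|=7/4
  updated: d(BV,GX)=147/4, d(F,GX)=83/2, d(GX,H)=21, d(GX,Y)=105/2, d(GX,Z)=20
3. join F+Y (d=25, Q=-509/2) ⇒ FY; edges |F|=359/16, |Y|=41/16
  updated: d(BV,FY)=101/4, d(FY,GX)=69/2, d(FY,H)=25, d(FY,Z)=35/2
4. join BV+FY (d=101/4, Q=-158) ⇒ BFVY; edges |BV|=35/2, |FY|=31/4
  updated: d(BFVY,GX)=23, d(BFVY,H)=143/8, d(BFVY,Z)=103/8
5. join BFVY+Z (d=103/8, Q=-623/8) ⇒ BFVYZ; edges |BFVY|=237/32, |Z|=175/32
  updated: d(BFVYZ,GX)=241/16, d(BFVYZ,H)=11
6. join BFVYZ+GX (d=241/16, Q=-753/16) ⇒ BFGVXYZ; edges |BFVYZ|=81/32, |GX|=401/32
  updated: d(BFGVXYZ,H)=271/32
7. join BFGVXYZ+H (d=271/32) ⇒ BFGHVXYZ; edges |BFGVXYZ|=271/64, |H|=271/64
final tree: (((((B:163/12,V:-19/12):35/2,(F:359/16,Y:41/16):31/4):237/32,Z:175/32):81/32,(G:9/4,X:7/4):401/32):271/64,H:271/64)
total length: 3285/32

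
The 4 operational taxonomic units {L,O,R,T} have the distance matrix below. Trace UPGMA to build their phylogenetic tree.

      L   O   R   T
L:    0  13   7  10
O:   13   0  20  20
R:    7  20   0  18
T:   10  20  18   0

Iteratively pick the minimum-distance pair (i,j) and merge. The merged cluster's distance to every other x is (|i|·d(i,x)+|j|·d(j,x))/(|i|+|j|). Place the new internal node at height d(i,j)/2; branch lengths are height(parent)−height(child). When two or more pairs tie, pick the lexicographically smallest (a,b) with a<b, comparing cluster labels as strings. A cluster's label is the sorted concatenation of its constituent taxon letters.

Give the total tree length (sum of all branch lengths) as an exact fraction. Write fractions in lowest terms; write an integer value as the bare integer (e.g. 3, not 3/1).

iteration 1: select L,R (d=7); attach at lengths (7/2, 7/2); label the merged cluster LR
  updated: d(LR,O)=33/2, d(LR,T)=14
iteration 2: select LR,T (d=14); attach at lengths (7/2, 7); label the merged cluster LRT
  updated: d(LRT,O)=53/3
iteration 3: select LRT,O (d=53/3); attach at lengths (11/6, 53/6); label the merged cluster LORT
final tree: (((L:7/2,R:7/2):7/2,T:7):11/6,O:53/6)
total length: 169/6

169/6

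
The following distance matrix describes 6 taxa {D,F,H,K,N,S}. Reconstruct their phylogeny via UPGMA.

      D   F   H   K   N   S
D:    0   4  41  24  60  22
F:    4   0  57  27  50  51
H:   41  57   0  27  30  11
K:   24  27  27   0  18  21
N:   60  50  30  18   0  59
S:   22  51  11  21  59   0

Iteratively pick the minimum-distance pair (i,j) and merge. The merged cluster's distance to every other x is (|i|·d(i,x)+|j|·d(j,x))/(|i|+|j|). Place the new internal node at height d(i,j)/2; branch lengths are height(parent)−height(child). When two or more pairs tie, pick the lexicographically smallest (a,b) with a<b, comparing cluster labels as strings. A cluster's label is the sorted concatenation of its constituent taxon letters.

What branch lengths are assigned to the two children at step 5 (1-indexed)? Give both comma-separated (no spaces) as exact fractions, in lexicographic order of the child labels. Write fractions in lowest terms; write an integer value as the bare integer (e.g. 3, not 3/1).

75/4,29/8

step 1: merge (D,F) at d=4; branch lengths D→2, F→2; new cluster DF
  updated: d(DF,H)=49, d(DF,K)=51/2, d(DF,N)=55, d(DF,S)=73/2
step 2: merge (H,S) at d=11; branch lengths H→11/2, S→11/2; new cluster HS
  updated: d(DF,HS)=171/4, d(HS,K)=24, d(HS,N)=89/2
step 3: merge (K,N) at d=18; branch lengths K→9, N→9; new cluster KN
  updated: d(DF,KN)=161/4, d(HS,KN)=137/4
step 4: merge (HS,KN) at d=137/4; branch lengths HS→93/8, KN→65/8; new cluster HKNS
  updated: d(DF,HKNS)=83/2
step 5: merge (DF,HKNS) at d=83/2; branch lengths DF→75/4, HKNS→29/8; new cluster DFHKNS
final tree: ((D:2,F:2):75/4,((H:11/2,S:11/2):93/8,(K:9,N:9):65/8):29/8)
total length: 601/8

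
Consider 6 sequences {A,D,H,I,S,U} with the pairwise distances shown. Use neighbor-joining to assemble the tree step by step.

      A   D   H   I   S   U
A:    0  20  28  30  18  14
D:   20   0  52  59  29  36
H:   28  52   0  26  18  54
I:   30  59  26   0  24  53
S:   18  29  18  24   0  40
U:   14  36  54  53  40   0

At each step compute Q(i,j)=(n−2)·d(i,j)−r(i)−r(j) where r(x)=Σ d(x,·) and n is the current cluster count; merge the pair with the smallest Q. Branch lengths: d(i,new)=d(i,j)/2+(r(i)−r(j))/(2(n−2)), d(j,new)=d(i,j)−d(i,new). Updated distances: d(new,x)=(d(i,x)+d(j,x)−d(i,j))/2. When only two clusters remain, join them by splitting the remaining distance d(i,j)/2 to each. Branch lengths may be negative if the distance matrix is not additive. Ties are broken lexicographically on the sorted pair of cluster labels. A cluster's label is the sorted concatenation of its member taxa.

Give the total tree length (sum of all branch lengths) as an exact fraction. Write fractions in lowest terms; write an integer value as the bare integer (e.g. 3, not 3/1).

iteration 1: select H,I (d=26, Q=-266); attach at lengths (45/4, 59/4); label the merged cluster HI
  updated: d(A,HI)=16, d(D,HI)=85/2, d(HI,S)=8, d(HI,U)=81/2
iteration 2: select HI,S (d=8, Q=-178); attach at lengths (6, 2); label the merged cluster HIS
  updated: d(A,HIS)=13, d(D,HIS)=127/4, d(HIS,U)=145/4
iteration 3: select A,U (d=14, Q=-421/4); attach at lengths (-45/16, 269/16); label the merged cluster AU
  updated: d(AU,D)=21, d(AU,HIS)=141/8
iteration 4: select AU,D (d=21, Q=-563/8); attach at lengths (55/16, 281/16); label the merged cluster ADU
  updated: d(ADU,HIS)=227/16
iteration 5: select ADU,HIS (d=227/16); attach at lengths (227/32, 227/32); label the merged cluster ADHISU
final tree: (((A:-45/16,U:269/16):55/16,D:281/16):227/32,((H:45/4,I:59/4):6,S:2):227/32)
total length: 1331/16

1331/16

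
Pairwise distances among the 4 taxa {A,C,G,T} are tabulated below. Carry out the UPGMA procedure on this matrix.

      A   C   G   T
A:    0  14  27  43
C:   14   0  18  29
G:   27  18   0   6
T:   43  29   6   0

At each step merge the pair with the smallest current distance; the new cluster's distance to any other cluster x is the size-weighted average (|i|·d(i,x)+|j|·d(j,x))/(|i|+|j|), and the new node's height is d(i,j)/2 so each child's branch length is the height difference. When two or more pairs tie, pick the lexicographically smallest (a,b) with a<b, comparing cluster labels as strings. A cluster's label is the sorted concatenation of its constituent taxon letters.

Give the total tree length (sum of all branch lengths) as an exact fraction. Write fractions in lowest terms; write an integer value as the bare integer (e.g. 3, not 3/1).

157/4

step 1: merge (G,T) at d=6; branch lengths G→3, T→3; new cluster GT
  updated: d(A,GT)=35, d(C,GT)=47/2
step 2: merge (A,C) at d=14; branch lengths A→7, C→7; new cluster AC
  updated: d(AC,GT)=117/4
step 3: merge (AC,GT) at d=117/4; branch lengths AC→61/8, GT→93/8; new cluster ACGT
final tree: ((A:7,C:7):61/8,(G:3,T:3):93/8)
total length: 157/4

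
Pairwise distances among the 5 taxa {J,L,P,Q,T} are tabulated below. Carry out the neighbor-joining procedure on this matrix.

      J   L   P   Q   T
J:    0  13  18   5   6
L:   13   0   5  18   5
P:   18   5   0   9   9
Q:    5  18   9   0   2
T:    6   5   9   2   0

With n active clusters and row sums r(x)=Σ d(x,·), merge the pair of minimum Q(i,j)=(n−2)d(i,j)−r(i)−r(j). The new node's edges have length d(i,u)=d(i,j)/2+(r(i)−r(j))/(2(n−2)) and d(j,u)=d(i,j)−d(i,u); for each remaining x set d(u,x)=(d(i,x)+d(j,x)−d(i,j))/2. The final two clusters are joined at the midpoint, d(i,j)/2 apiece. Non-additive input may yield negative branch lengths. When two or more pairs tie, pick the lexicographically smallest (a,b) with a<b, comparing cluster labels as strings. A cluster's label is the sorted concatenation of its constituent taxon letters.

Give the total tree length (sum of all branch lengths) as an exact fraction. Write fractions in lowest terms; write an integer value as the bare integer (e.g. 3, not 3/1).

71/4

1. join L+P (d=5, Q=-67) ⇒ LP; edges |L|=5/2, |P|=5/2
  updated: d(J,LP)=13, d(LP,Q)=11, d(LP,T)=9/2
2. join J+Q (d=5, Q=-32) ⇒ JQ; edges |J|=4, |Q|=1
  updated: d(JQ,LP)=19/2, d(JQ,T)=3/2
3. join JQ+LP (d=19/2, Q=-31/2) ⇒ JLPQ; edges |JQ|=13/4, |LP|=25/4
  updated: d(JLPQ,T)=-7/4
4. join JLPQ+T (d=-7/4) ⇒ JLPQT; edges |JLPQ|=-7/8, |T|=-7/8
final tree: (((J:4,Q:1):13/4,(L:5/2,P:5/2):25/4):-7/8,T:-7/8)
total length: 71/4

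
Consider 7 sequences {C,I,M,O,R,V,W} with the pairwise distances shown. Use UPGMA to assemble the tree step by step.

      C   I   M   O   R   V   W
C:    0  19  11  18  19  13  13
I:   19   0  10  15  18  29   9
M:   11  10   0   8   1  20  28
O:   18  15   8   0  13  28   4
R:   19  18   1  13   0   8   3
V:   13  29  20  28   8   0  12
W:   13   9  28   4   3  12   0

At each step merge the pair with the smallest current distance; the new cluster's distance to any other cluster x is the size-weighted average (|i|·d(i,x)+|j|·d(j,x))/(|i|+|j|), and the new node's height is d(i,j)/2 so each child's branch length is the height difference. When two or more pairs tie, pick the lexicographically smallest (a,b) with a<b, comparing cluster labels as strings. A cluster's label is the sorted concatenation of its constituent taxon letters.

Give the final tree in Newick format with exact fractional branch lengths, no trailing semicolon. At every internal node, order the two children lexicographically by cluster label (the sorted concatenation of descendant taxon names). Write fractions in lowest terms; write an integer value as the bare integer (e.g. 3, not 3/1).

((C:13/2,V:13/2):47/20,((I:6,(O:2,W:2):4):2/3,(M:1/2,R:1/2):37/6):131/60)

step 1: merge (M,R) at d=1; branch lengths M→1/2, R→1/2; new cluster MR
  updated: d(C,MR)=15, d(I,MR)=14, d(MR,O)=21/2, d(MR,V)=14, d(MR,W)=31/2
step 2: merge (O,W) at d=4; branch lengths O→2, W→2; new cluster OW
  updated: d(C,OW)=31/2, d(I,OW)=12, d(MR,OW)=13, d(OW,V)=20
step 3: merge (I,OW) at d=12; branch lengths I→6, OW→4; new cluster IOW
  updated: d(C,IOW)=50/3, d(IOW,MR)=40/3, d(IOW,V)=23
step 4: merge (C,V) at d=13; branch lengths C→13/2, V→13/2; new cluster CV
  updated: d(CV,IOW)=119/6, d(CV,MR)=29/2
step 5: merge (IOW,MR) at d=40/3; branch lengths IOW→2/3, MR→37/6; new cluster IMORW
  updated: d(CV,IMORW)=177/10
step 6: merge (CV,IMORW) at d=177/10; branch lengths CV→47/20, IMORW→131/60; new cluster CIMORVW
final tree: ((C:13/2,V:13/2):47/20,((I:6,(O:2,W:2):4):2/3,(M:1/2,R:1/2):37/6):131/60)
total length: 1181/30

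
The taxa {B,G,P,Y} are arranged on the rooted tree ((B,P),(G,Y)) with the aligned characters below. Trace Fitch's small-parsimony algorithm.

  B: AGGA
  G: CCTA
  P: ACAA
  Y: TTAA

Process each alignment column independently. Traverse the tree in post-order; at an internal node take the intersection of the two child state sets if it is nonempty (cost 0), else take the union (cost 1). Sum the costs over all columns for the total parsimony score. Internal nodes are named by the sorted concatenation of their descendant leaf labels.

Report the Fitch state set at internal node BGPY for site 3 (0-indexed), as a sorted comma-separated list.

A

[col 0] BP: children B:{A}, P:{A} ∩→ {A}; cost 0
[col 0] GY: children G:{C}, Y:{T} ∪→ {C,T}; cost 1
[col 0] BGPY: children BP:{A}, GY:{C,T} ∪→ {A,C,T}; cost 1
[col 1] BP: children B:{G}, P:{C} ∪→ {C,G}; cost 1
[col 1] GY: children G:{C}, Y:{T} ∪→ {C,T}; cost 1
[col 1] BGPY: children BP:{C,G}, GY:{C,T} ∩→ {C}; cost 0
[col 2] BP: children B:{G}, P:{A} ∪→ {A,G}; cost 1
[col 2] GY: children G:{T}, Y:{A} ∪→ {A,T}; cost 1
[col 2] BGPY: children BP:{A,G}, GY:{A,T} ∩→ {A}; cost 0
[col 3] BP: children B:{A}, P:{A} ∩→ {A}; cost 0
[col 3] GY: children G:{A}, Y:{A} ∩→ {A}; cost 0
[col 3] BGPY: children BP:{A}, GY:{A} ∩→ {A}; cost 0
per-site changes: [2, 2, 2, 0]; total = 6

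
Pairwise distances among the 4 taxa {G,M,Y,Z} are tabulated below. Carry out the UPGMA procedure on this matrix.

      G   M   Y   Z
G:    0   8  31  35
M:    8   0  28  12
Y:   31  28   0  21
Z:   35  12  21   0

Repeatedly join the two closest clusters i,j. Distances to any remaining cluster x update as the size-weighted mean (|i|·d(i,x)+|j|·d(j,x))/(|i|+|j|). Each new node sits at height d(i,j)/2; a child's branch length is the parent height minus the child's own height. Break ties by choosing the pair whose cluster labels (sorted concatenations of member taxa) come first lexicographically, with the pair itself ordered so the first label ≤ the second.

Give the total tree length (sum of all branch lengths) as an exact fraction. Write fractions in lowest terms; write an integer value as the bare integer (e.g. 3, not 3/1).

41

iteration 1: select G,M (d=8); attach at lengths (4, 4); label the merged cluster GM
  updated: d(GM,Y)=59/2, d(GM,Z)=47/2
iteration 2: select Y,Z (d=21); attach at lengths (21/2, 21/2); label the merged cluster YZ
  updated: d(GM,YZ)=53/2
iteration 3: select GM,YZ (d=53/2); attach at lengths (37/4, 11/4); label the merged cluster GMYZ
final tree: ((G:4,M:4):37/4,(Y:21/2,Z:21/2):11/4)
total length: 41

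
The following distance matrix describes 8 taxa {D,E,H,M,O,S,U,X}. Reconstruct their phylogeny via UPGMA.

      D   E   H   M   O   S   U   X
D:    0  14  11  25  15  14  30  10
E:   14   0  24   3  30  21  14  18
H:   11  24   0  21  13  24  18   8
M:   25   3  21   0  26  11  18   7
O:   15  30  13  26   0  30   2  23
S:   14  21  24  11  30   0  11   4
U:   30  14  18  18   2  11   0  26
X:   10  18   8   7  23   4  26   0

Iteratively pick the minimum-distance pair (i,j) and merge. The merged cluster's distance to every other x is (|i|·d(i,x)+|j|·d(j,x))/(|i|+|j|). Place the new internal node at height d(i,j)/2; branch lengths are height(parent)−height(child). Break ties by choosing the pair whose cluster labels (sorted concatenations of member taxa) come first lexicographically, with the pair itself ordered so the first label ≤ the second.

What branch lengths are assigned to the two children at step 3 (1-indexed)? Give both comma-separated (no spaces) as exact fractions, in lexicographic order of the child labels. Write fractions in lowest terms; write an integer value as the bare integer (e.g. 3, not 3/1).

2,2

iteration 1: select O,U (d=2); attach at lengths (1, 1); label the merged cluster OU
  updated: d(D,OU)=45/2, d(E,OU)=22, d(H,OU)=31/2, d(M,OU)=22, d(OU,S)=41/2, d(OU,X)=49/2
iteration 2: select E,M (d=3); attach at lengths (3/2, 3/2); label the merged cluster EM
  updated: d(D,EM)=39/2, d(EM,H)=45/2, d(EM,OU)=22, d(EM,S)=16, d(EM,X)=25/2
iteration 3: select S,X (d=4); attach at lengths (2, 2); label the merged cluster SX
  updated: d(D,SX)=12, d(EM,SX)=57/4, d(H,SX)=16, d(OU,SX)=45/2
iteration 4: select D,H (d=11); attach at lengths (11/2, 11/2); label the merged cluster DH
  updated: d(DH,EM)=21, d(DH,OU)=19, d(DH,SX)=14
iteration 5: select DH,SX (d=14); attach at lengths (3/2, 5); label the merged cluster DHSX
  updated: d(DHSX,EM)=141/8, d(DHSX,OU)=83/4
iteration 6: select DHSX,EM (d=141/8); attach at lengths (29/16, 117/16); label the merged cluster DEHMSX
  updated: d(DEHMSX,OU)=127/6
iteration 7: select DEHMSX,OU (d=127/6); attach at lengths (85/48, 115/12); label the merged cluster DEHMOSUX
final tree: ((((D:11/2,H:11/2):3/2,(S:2,X:2):5):29/16,(E:3/2,M:3/2):117/16):85/48,(O:1,U:1):115/12)
total length: 2255/48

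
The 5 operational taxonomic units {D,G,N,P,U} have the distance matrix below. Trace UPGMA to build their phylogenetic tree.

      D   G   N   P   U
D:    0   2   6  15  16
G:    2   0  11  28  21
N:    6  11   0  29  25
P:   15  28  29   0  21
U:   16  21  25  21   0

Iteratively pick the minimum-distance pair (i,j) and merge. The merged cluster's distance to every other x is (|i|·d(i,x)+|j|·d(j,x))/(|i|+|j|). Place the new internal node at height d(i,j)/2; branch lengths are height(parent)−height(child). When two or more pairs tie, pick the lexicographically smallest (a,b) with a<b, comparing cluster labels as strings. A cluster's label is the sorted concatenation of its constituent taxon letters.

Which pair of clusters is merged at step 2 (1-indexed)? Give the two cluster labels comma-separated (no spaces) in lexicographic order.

DG,N

step 1: merge (D,G) at d=2; branch lengths D→1, G→1; new cluster DG
  updated: d(DG,N)=17/2, d(DG,P)=43/2, d(DG,U)=37/2
step 2: merge (DG,N) at d=17/2; branch lengths DG→13/4, N→17/4; new cluster DGN
  updated: d(DGN,P)=24, d(DGN,U)=62/3
step 3: merge (DGN,U) at d=62/3; branch lengths DGN→73/12, U→31/3; new cluster DGNU
  updated: d(DGNU,P)=93/4
step 4: merge (DGNU,P) at d=93/4; branch lengths DGNU→31/24, P→93/8; new cluster DGNPU
final tree: ((((D:1,G:1):13/4,N:17/4):73/12,U:31/3):31/24,P:93/8)
total length: 233/6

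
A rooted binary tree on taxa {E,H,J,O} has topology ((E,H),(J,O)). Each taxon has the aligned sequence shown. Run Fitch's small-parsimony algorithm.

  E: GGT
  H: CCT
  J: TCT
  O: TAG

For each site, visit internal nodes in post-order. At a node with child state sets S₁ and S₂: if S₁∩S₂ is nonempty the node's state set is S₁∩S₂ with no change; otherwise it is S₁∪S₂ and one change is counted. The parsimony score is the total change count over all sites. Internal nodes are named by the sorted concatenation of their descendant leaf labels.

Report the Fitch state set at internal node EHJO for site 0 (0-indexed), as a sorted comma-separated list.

C,G,T

EH@0: {G} ∪ {C} = {C,G} (union, +1)
JO@0: {T} ∩ {T} = {T} (intersection, +0)
EHJO@0: {C,G} ∪ {T} = {C,G,T} (union, +1)
EH@1: {G} ∪ {C} = {C,G} (union, +1)
JO@1: {C} ∪ {A} = {A,C} (union, +1)
EHJO@1: {C,G} ∩ {A,C} = {C} (intersection, +0)
EH@2: {T} ∩ {T} = {T} (intersection, +0)
JO@2: {T} ∪ {G} = {G,T} (union, +1)
EHJO@2: {T} ∩ {G,T} = {T} (intersection, +0)
per-site changes: [2, 2, 1]; total = 5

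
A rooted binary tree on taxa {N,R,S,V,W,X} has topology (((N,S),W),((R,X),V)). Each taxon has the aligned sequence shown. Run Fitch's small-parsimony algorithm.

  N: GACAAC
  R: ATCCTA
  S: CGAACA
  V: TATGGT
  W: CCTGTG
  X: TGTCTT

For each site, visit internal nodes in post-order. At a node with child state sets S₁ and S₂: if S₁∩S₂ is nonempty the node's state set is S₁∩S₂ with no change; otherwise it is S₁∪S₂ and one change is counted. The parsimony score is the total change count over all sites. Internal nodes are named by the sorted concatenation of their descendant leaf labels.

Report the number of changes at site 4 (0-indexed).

3

site 0, node NS: N={G} ∪ S={C} → {C,G} (+1)
site 0, node NSW: NS={C,G} ∩ W={C} → {C} (+0)
site 0, node RX: R={A} ∪ X={T} → {A,T} (+1)
site 0, node RVX: RX={A,T} ∩ V={T} → {T} (+0)
site 0, node NRSVWX: NSW={C} ∪ RVX={T} → {C,T} (+1)
site 1, node NS: N={A} ∪ S={G} → {A,G} (+1)
site 1, node NSW: NS={A,G} ∪ W={C} → {A,C,G} (+1)
site 1, node RX: R={T} ∪ X={G} → {G,T} (+1)
site 1, node RVX: RX={G,T} ∪ V={A} → {A,G,T} (+1)
site 1, node NRSVWX: NSW={A,C,G} ∩ RVX={A,G,T} → {A,G} (+0)
site 2, node NS: N={C} ∪ S={A} → {A,C} (+1)
site 2, node NSW: NS={A,C} ∪ W={T} → {A,C,T} (+1)
site 2, node RX: R={C} ∪ X={T} → {C,T} (+1)
site 2, node RVX: RX={C,T} ∩ V={T} → {T} (+0)
site 2, node NRSVWX: NSW={A,C,T} ∩ RVX={T} → {T} (+0)
site 3, node NS: N={A} ∩ S={A} → {A} (+0)
site 3, node NSW: NS={A} ∪ W={G} → {A,G} (+1)
site 3, node RX: R={C} ∩ X={C} → {C} (+0)
site 3, node RVX: RX={C} ∪ V={G} → {C,G} (+1)
site 3, node NRSVWX: NSW={A,G} ∩ RVX={C,G} → {G} (+0)
site 4, node NS: N={A} ∪ S={C} → {A,C} (+1)
site 4, node NSW: NS={A,C} ∪ W={T} → {A,C,T} (+1)
site 4, node RX: R={T} ∩ X={T} → {T} (+0)
site 4, node RVX: RX={T} ∪ V={G} → {G,T} (+1)
site 4, node NRSVWX: NSW={A,C,T} ∩ RVX={G,T} → {T} (+0)
site 5, node NS: N={C} ∪ S={A} → {A,C} (+1)
site 5, node NSW: NS={A,C} ∪ W={G} → {A,C,G} (+1)
site 5, node RX: R={A} ∪ X={T} → {A,T} (+1)
site 5, node RVX: RX={A,T} ∩ V={T} → {T} (+0)
site 5, node NRSVWX: NSW={A,C,G} ∪ RVX={T} → {A,C,G,T} (+1)
per-site changes: [3, 4, 3, 2, 3, 4]; total = 19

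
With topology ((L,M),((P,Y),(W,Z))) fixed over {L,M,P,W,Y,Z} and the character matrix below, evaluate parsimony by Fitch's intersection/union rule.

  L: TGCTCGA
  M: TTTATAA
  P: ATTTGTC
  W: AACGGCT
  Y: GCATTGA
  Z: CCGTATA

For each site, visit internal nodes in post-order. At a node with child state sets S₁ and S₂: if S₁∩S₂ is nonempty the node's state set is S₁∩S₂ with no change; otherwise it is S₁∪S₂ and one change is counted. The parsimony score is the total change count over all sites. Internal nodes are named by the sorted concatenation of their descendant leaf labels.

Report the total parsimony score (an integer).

[col 0] LM: children L:{T}, M:{T} ∩→ {T}; cost 0
[col 0] PY: children P:{A}, Y:{G} ∪→ {A,G}; cost 1
[col 0] WZ: children W:{A}, Z:{C} ∪→ {A,C}; cost 1
[col 0] PWYZ: children PY:{A,G}, WZ:{A,C} ∩→ {A}; cost 0
[col 0] LMPWYZ: children LM:{T}, PWYZ:{A} ∪→ {A,T}; cost 1
[col 1] LM: children L:{G}, M:{T} ∪→ {G,T}; cost 1
[col 1] PY: children P:{T}, Y:{C} ∪→ {C,T}; cost 1
[col 1] WZ: children W:{A}, Z:{C} ∪→ {A,C}; cost 1
[col 1] PWYZ: children PY:{C,T}, WZ:{A,C} ∩→ {C}; cost 0
[col 1] LMPWYZ: children LM:{G,T}, PWYZ:{C} ∪→ {C,G,T}; cost 1
[col 2] LM: children L:{C}, M:{T} ∪→ {C,T}; cost 1
[col 2] PY: children P:{T}, Y:{A} ∪→ {A,T}; cost 1
[col 2] WZ: children W:{C}, Z:{G} ∪→ {C,G}; cost 1
[col 2] PWYZ: children PY:{A,T}, WZ:{C,G} ∪→ {A,C,G,T}; cost 1
[col 2] LMPWYZ: children LM:{C,T}, PWYZ:{A,C,G,T} ∩→ {C,T}; cost 0
[col 3] LM: children L:{T}, M:{A} ∪→ {A,T}; cost 1
[col 3] PY: children P:{T}, Y:{T} ∩→ {T}; cost 0
[col 3] WZ: children W:{G}, Z:{T} ∪→ {G,T}; cost 1
[col 3] PWYZ: children PY:{T}, WZ:{G,T} ∩→ {T}; cost 0
[col 3] LMPWYZ: children LM:{A,T}, PWYZ:{T} ∩→ {T}; cost 0
[col 4] LM: children L:{C}, M:{T} ∪→ {C,T}; cost 1
[col 4] PY: children P:{G}, Y:{T} ∪→ {G,T}; cost 1
[col 4] WZ: children W:{G}, Z:{A} ∪→ {A,G}; cost 1
[col 4] PWYZ: children PY:{G,T}, WZ:{A,G} ∩→ {G}; cost 0
[col 4] LMPWYZ: children LM:{C,T}, PWYZ:{G} ∪→ {C,G,T}; cost 1
[col 5] LM: children L:{G}, M:{A} ∪→ {A,G}; cost 1
[col 5] PY: children P:{T}, Y:{G} ∪→ {G,T}; cost 1
[col 5] WZ: children W:{C}, Z:{T} ∪→ {C,T}; cost 1
[col 5] PWYZ: children PY:{G,T}, WZ:{C,T} ∩→ {T}; cost 0
[col 5] LMPWYZ: children LM:{A,G}, PWYZ:{T} ∪→ {A,G,T}; cost 1
[col 6] LM: children L:{A}, M:{A} ∩→ {A}; cost 0
[col 6] PY: children P:{C}, Y:{A} ∪→ {A,C}; cost 1
[col 6] WZ: children W:{T}, Z:{A} ∪→ {A,T}; cost 1
[col 6] PWYZ: children PY:{A,C}, WZ:{A,T} ∩→ {A}; cost 0
[col 6] LMPWYZ: children LM:{A}, PWYZ:{A} ∩→ {A}; cost 0
per-site changes: [3, 4, 4, 2, 4, 4, 2]; total = 23

23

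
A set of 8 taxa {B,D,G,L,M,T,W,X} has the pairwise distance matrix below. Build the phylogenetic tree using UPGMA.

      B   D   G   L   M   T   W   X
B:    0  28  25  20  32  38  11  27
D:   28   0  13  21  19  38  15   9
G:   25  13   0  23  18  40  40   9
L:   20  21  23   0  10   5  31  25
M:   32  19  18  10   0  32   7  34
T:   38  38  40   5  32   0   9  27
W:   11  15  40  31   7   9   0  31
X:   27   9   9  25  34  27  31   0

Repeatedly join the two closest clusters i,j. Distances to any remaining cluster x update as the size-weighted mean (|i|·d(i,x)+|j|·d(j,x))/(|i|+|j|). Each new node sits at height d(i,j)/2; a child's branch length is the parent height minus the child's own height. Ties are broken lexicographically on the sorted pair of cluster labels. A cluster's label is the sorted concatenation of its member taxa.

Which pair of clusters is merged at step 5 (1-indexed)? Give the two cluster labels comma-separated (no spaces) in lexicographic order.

LT,MW

iteration 1: select L,T (d=5); attach at lengths (5/2, 5/2); label the merged cluster LT
  updated: d(B,LT)=29, d(D,LT)=59/2, d(G,LT)=63/2, d(LT,M)=21, d(LT,W)=20, d(LT,X)=26
iteration 2: select M,W (d=7); attach at lengths (7/2, 7/2); label the merged cluster MW
  updated: d(B,MW)=43/2, d(D,MW)=17, d(G,MW)=29, d(LT,MW)=41/2, d(MW,X)=65/2
iteration 3: select D,X (d=9); attach at lengths (9/2, 9/2); label the merged cluster DX
  updated: d(B,DX)=55/2, d(DX,G)=11, d(DX,LT)=111/4, d(DX,MW)=99/4
iteration 4: select DX,G (d=11); attach at lengths (1, 11/2); label the merged cluster DGX
  updated: d(B,DGX)=80/3, d(DGX,LT)=29, d(DGX,MW)=157/6
iteration 5: select LT,MW (d=41/2); attach at lengths (31/4, 27/4); label the merged cluster LMTW
  updated: d(B,LMTW)=101/4, d(DGX,LMTW)=331/12
iteration 6: select B,LMTW (d=101/4); attach at lengths (101/8, 19/8); label the merged cluster BLMTW
  updated: d(BLMTW,DGX)=137/5
iteration 7: select BLMTW,DGX (d=137/5); attach at lengths (43/40, 41/5); label the merged cluster BDGLMTWX
final tree: ((B:101/8,((L:5/2,T:5/2):31/4,(M:7/2,W:7/2):27/4):19/8):43/40,((D:9/2,X:9/2):1,G:11/2):41/5)
total length: 2651/40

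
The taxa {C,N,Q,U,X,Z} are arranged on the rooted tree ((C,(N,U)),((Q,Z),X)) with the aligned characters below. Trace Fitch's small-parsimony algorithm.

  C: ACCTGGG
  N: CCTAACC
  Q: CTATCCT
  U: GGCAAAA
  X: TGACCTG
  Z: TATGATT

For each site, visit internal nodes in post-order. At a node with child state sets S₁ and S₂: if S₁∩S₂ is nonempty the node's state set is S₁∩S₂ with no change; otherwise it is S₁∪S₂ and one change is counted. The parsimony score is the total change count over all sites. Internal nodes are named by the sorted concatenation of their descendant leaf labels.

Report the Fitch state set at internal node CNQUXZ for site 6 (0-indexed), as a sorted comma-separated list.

G

[col 0] NU: children N:{C}, U:{G} ∪→ {C,G}; cost 1
[col 0] CNU: children C:{A}, NU:{C,G} ∪→ {A,C,G}; cost 1
[col 0] QZ: children Q:{C}, Z:{T} ∪→ {C,T}; cost 1
[col 0] QXZ: children QZ:{C,T}, X:{T} ∩→ {T}; cost 0
[col 0] CNQUXZ: children CNU:{A,C,G}, QXZ:{T} ∪→ {A,C,G,T}; cost 1
[col 1] NU: children N:{C}, U:{G} ∪→ {C,G}; cost 1
[col 1] CNU: children C:{C}, NU:{C,G} ∩→ {C}; cost 0
[col 1] QZ: children Q:{T}, Z:{A} ∪→ {A,T}; cost 1
[col 1] QXZ: children QZ:{A,T}, X:{G} ∪→ {A,G,T}; cost 1
[col 1] CNQUXZ: children CNU:{C}, QXZ:{A,G,T} ∪→ {A,C,G,T}; cost 1
[col 2] NU: children N:{T}, U:{C} ∪→ {C,T}; cost 1
[col 2] CNU: children C:{C}, NU:{C,T} ∩→ {C}; cost 0
[col 2] QZ: children Q:{A}, Z:{T} ∪→ {A,T}; cost 1
[col 2] QXZ: children QZ:{A,T}, X:{A} ∩→ {A}; cost 0
[col 2] CNQUXZ: children CNU:{C}, QXZ:{A} ∪→ {A,C}; cost 1
[col 3] NU: children N:{A}, U:{A} ∩→ {A}; cost 0
[col 3] CNU: children C:{T}, NU:{A} ∪→ {A,T}; cost 1
[col 3] QZ: children Q:{T}, Z:{G} ∪→ {G,T}; cost 1
[col 3] QXZ: children QZ:{G,T}, X:{C} ∪→ {C,G,T}; cost 1
[col 3] CNQUXZ: children CNU:{A,T}, QXZ:{C,G,T} ∩→ {T}; cost 0
[col 4] NU: children N:{A}, U:{A} ∩→ {A}; cost 0
[col 4] CNU: children C:{G}, NU:{A} ∪→ {A,G}; cost 1
[col 4] QZ: children Q:{C}, Z:{A} ∪→ {A,C}; cost 1
[col 4] QXZ: children QZ:{A,C}, X:{C} ∩→ {C}; cost 0
[col 4] CNQUXZ: children CNU:{A,G}, QXZ:{C} ∪→ {A,C,G}; cost 1
[col 5] NU: children N:{C}, U:{A} ∪→ {A,C}; cost 1
[col 5] CNU: children C:{G}, NU:{A,C} ∪→ {A,C,G}; cost 1
[col 5] QZ: children Q:{C}, Z:{T} ∪→ {C,T}; cost 1
[col 5] QXZ: children QZ:{C,T}, X:{T} ∩→ {T}; cost 0
[col 5] CNQUXZ: children CNU:{A,C,G}, QXZ:{T} ∪→ {A,C,G,T}; cost 1
[col 6] NU: children N:{C}, U:{A} ∪→ {A,C}; cost 1
[col 6] CNU: children C:{G}, NU:{A,C} ∪→ {A,C,G}; cost 1
[col 6] QZ: children Q:{T}, Z:{T} ∩→ {T}; cost 0
[col 6] QXZ: children QZ:{T}, X:{G} ∪→ {G,T}; cost 1
[col 6] CNQUXZ: children CNU:{A,C,G}, QXZ:{G,T} ∩→ {G}; cost 0
per-site changes: [4, 4, 3, 3, 3, 4, 3]; total = 24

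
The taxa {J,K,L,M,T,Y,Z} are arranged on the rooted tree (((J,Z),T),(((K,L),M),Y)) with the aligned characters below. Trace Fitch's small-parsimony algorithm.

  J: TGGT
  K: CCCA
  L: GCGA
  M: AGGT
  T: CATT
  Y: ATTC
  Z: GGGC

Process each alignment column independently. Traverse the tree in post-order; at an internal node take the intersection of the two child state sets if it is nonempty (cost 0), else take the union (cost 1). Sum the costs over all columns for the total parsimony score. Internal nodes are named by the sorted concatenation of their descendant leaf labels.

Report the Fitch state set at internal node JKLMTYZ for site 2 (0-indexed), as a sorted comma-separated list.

G,T

site 0, node JZ: J={T} ∪ Z={G} → {G,T} (+1)
site 0, node JTZ: JZ={G,T} ∪ T={C} → {C,G,T} (+1)
site 0, node KL: K={C} ∪ L={G} → {C,G} (+1)
site 0, node KLM: KL={C,G} ∪ M={A} → {A,C,G} (+1)
site 0, node KLMY: KLM={A,C,G} ∩ Y={A} → {A} (+0)
site 0, node JKLMTYZ: JTZ={C,G,T} ∪ KLMY={A} → {A,C,G,T} (+1)
site 1, node JZ: J={G} ∩ Z={G} → {G} (+0)
site 1, node JTZ: JZ={G} ∪ T={A} → {A,G} (+1)
site 1, node KL: K={C} ∩ L={C} → {C} (+0)
site 1, node KLM: KL={C} ∪ M={G} → {C,G} (+1)
site 1, node KLMY: KLM={C,G} ∪ Y={T} → {C,G,T} (+1)
site 1, node JKLMTYZ: JTZ={A,G} ∩ KLMY={C,G,T} → {G} (+0)
site 2, node JZ: J={G} ∩ Z={G} → {G} (+0)
site 2, node JTZ: JZ={G} ∪ T={T} → {G,T} (+1)
site 2, node KL: K={C} ∪ L={G} → {C,G} (+1)
site 2, node KLM: KL={C,G} ∩ M={G} → {G} (+0)
site 2, node KLMY: KLM={G} ∪ Y={T} → {G,T} (+1)
site 2, node JKLMTYZ: JTZ={G,T} ∩ KLMY={G,T} → {G,T} (+0)
site 3, node JZ: J={T} ∪ Z={C} → {C,T} (+1)
site 3, node JTZ: JZ={C,T} ∩ T={T} → {T} (+0)
site 3, node KL: K={A} ∩ L={A} → {A} (+0)
site 3, node KLM: KL={A} ∪ M={T} → {A,T} (+1)
site 3, node KLMY: KLM={A,T} ∪ Y={C} → {A,C,T} (+1)
site 3, node JKLMTYZ: JTZ={T} ∩ KLMY={A,C,T} → {T} (+0)
per-site changes: [5, 3, 3, 3]; total = 14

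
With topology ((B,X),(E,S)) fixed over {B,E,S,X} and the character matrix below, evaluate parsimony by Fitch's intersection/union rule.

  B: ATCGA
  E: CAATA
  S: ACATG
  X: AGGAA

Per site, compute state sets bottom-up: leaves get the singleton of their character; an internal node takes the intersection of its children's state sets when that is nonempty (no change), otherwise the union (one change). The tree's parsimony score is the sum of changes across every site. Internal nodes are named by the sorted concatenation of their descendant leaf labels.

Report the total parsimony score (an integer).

[col 0] BX: children B:{A}, X:{A} ∩→ {A}; cost 0
[col 0] ES: children E:{C}, S:{A} ∪→ {A,C}; cost 1
[col 0] BESX: children BX:{A}, ES:{A,C} ∩→ {A}; cost 0
[col 1] BX: children B:{T}, X:{G} ∪→ {G,T}; cost 1
[col 1] ES: children E:{A}, S:{C} ∪→ {A,C}; cost 1
[col 1] BESX: children BX:{G,T}, ES:{A,C} ∪→ {A,C,G,T}; cost 1
[col 2] BX: children B:{C}, X:{G} ∪→ {C,G}; cost 1
[col 2] ES: children E:{A}, S:{A} ∩→ {A}; cost 0
[col 2] BESX: children BX:{C,G}, ES:{A} ∪→ {A,C,G}; cost 1
[col 3] BX: children B:{G}, X:{A} ∪→ {A,G}; cost 1
[col 3] ES: children E:{T}, S:{T} ∩→ {T}; cost 0
[col 3] BESX: children BX:{A,G}, ES:{T} ∪→ {A,G,T}; cost 1
[col 4] BX: children B:{A}, X:{A} ∩→ {A}; cost 0
[col 4] ES: children E:{A}, S:{G} ∪→ {A,G}; cost 1
[col 4] BESX: children BX:{A}, ES:{A,G} ∩→ {A}; cost 0
per-site changes: [1, 3, 2, 2, 1]; total = 9

9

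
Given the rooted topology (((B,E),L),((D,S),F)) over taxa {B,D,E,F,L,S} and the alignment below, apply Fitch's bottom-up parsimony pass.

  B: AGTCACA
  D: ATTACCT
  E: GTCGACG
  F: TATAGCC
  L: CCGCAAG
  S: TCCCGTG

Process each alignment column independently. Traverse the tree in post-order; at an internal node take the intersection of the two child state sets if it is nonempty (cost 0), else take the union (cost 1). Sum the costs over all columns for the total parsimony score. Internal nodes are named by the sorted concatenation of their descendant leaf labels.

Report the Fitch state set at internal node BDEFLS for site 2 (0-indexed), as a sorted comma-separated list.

T

BE@0: {A} ∪ {G} = {A,G} (union, +1)
BEL@0: {A,G} ∪ {C} = {A,C,G} (union, +1)
DS@0: {A} ∪ {T} = {A,T} (union, +1)
DFS@0: {A,T} ∩ {T} = {T} (intersection, +0)
BDEFLS@0: {A,C,G} ∪ {T} = {A,C,G,T} (union, +1)
BE@1: {G} ∪ {T} = {G,T} (union, +1)
BEL@1: {G,T} ∪ {C} = {C,G,T} (union, +1)
DS@1: {T} ∪ {C} = {C,T} (union, +1)
DFS@1: {C,T} ∪ {A} = {A,C,T} (union, +1)
BDEFLS@1: {C,G,T} ∩ {A,C,T} = {C,T} (intersection, +0)
BE@2: {T} ∪ {C} = {C,T} (union, +1)
BEL@2: {C,T} ∪ {G} = {C,G,T} (union, +1)
DS@2: {T} ∪ {C} = {C,T} (union, +1)
DFS@2: {C,T} ∩ {T} = {T} (intersection, +0)
BDEFLS@2: {C,G,T} ∩ {T} = {T} (intersection, +0)
BE@3: {C} ∪ {G} = {C,G} (union, +1)
BEL@3: {C,G} ∩ {C} = {C} (intersection, +0)
DS@3: {A} ∪ {C} = {A,C} (union, +1)
DFS@3: {A,C} ∩ {A} = {A} (intersection, +0)
BDEFLS@3: {C} ∪ {A} = {A,C} (union, +1)
BE@4: {A} ∩ {A} = {A} (intersection, +0)
BEL@4: {A} ∩ {A} = {A} (intersection, +0)
DS@4: {C} ∪ {G} = {C,G} (union, +1)
DFS@4: {C,G} ∩ {G} = {G} (intersection, +0)
BDEFLS@4: {A} ∪ {G} = {A,G} (union, +1)
BE@5: {C} ∩ {C} = {C} (intersection, +0)
BEL@5: {C} ∪ {A} = {A,C} (union, +1)
DS@5: {C} ∪ {T} = {C,T} (union, +1)
DFS@5: {C,T} ∩ {C} = {C} (intersection, +0)
BDEFLS@5: {A,C} ∩ {C} = {C} (intersection, +0)
BE@6: {A} ∪ {G} = {A,G} (union, +1)
BEL@6: {A,G} ∩ {G} = {G} (intersection, +0)
DS@6: {T} ∪ {G} = {G,T} (union, +1)
DFS@6: {G,T} ∪ {C} = {C,G,T} (union, +1)
BDEFLS@6: {G} ∩ {C,G,T} = {G} (intersection, +0)
per-site changes: [4, 4, 3, 3, 2, 2, 3]; total = 21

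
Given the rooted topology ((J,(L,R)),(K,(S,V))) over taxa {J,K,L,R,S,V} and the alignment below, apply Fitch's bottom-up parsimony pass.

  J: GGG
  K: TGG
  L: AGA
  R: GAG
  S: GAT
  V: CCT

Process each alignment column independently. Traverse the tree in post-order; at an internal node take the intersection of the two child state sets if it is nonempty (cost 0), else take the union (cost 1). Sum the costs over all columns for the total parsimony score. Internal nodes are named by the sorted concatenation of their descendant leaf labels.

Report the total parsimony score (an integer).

site 0, node LR: L={A} ∪ R={G} → {A,G} (+1)
site 0, node JLR: J={G} ∩ LR={A,G} → {G} (+0)
site 0, node SV: S={G} ∪ V={C} → {C,G} (+1)
site 0, node KSV: K={T} ∪ SV={C,G} → {C,G,T} (+1)
site 0, node JKLRSV: JLR={G} ∩ KSV={C,G,T} → {G} (+0)
site 1, node LR: L={G} ∪ R={A} → {A,G} (+1)
site 1, node JLR: J={G} ∩ LR={A,G} → {G} (+0)
site 1, node SV: S={A} ∪ V={C} → {A,C} (+1)
site 1, node KSV: K={G} ∪ SV={A,C} → {A,C,G} (+1)
site 1, node JKLRSV: JLR={G} ∩ KSV={A,C,G} → {G} (+0)
site 2, node LR: L={A} ∪ R={G} → {A,G} (+1)
site 2, node JLR: J={G} ∩ LR={A,G} → {G} (+0)
site 2, node SV: S={T} ∩ V={T} → {T} (+0)
site 2, node KSV: K={G} ∪ SV={T} → {G,T} (+1)
site 2, node JKLRSV: JLR={G} ∩ KSV={G,T} → {G} (+0)
per-site changes: [3, 3, 2]; total = 8

8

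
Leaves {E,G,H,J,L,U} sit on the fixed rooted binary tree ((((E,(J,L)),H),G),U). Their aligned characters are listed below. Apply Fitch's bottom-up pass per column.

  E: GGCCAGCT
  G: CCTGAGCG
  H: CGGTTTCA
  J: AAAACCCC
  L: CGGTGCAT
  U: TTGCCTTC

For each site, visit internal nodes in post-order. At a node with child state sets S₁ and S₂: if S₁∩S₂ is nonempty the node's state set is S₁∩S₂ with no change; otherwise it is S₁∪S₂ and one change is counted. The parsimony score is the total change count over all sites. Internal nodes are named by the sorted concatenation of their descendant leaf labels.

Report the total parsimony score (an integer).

[col 0] JL: children J:{A}, L:{C} ∪→ {A,C}; cost 1
[col 0] EJL: children E:{G}, JL:{A,C} ∪→ {A,C,G}; cost 1
[col 0] EHJL: children EJL:{A,C,G}, H:{C} ∩→ {C}; cost 0
[col 0] EGHJL: children EHJL:{C}, G:{C} ∩→ {C}; cost 0
[col 0] EGHJLU: children EGHJL:{C}, U:{T} ∪→ {C,T}; cost 1
[col 1] JL: children J:{A}, L:{G} ∪→ {A,G}; cost 1
[col 1] EJL: children E:{G}, JL:{A,G} ∩→ {G}; cost 0
[col 1] EHJL: children EJL:{G}, H:{G} ∩→ {G}; cost 0
[col 1] EGHJL: children EHJL:{G}, G:{C} ∪→ {C,G}; cost 1
[col 1] EGHJLU: children EGHJL:{C,G}, U:{T} ∪→ {C,G,T}; cost 1
[col 2] JL: children J:{A}, L:{G} ∪→ {A,G}; cost 1
[col 2] EJL: children E:{C}, JL:{A,G} ∪→ {A,C,G}; cost 1
[col 2] EHJL: children EJL:{A,C,G}, H:{G} ∩→ {G}; cost 0
[col 2] EGHJL: children EHJL:{G}, G:{T} ∪→ {G,T}; cost 1
[col 2] EGHJLU: children EGHJL:{G,T}, U:{G} ∩→ {G}; cost 0
[col 3] JL: children J:{A}, L:{T} ∪→ {A,T}; cost 1
[col 3] EJL: children E:{C}, JL:{A,T} ∪→ {A,C,T}; cost 1
[col 3] EHJL: children EJL:{A,C,T}, H:{T} ∩→ {T}; cost 0
[col 3] EGHJL: children EHJL:{T}, G:{G} ∪→ {G,T}; cost 1
[col 3] EGHJLU: children EGHJL:{G,T}, U:{C} ∪→ {C,G,T}; cost 1
[col 4] JL: children J:{C}, L:{G} ∪→ {C,G}; cost 1
[col 4] EJL: children E:{A}, JL:{C,G} ∪→ {A,C,G}; cost 1
[col 4] EHJL: children EJL:{A,C,G}, H:{T} ∪→ {A,C,G,T}; cost 1
[col 4] EGHJL: children EHJL:{A,C,G,T}, G:{A} ∩→ {A}; cost 0
[col 4] EGHJLU: children EGHJL:{A}, U:{C} ∪→ {A,C}; cost 1
[col 5] JL: children J:{C}, L:{C} ∩→ {C}; cost 0
[col 5] EJL: children E:{G}, JL:{C} ∪→ {C,G}; cost 1
[col 5] EHJL: children EJL:{C,G}, H:{T} ∪→ {C,G,T}; cost 1
[col 5] EGHJL: children EHJL:{C,G,T}, G:{G} ∩→ {G}; cost 0
[col 5] EGHJLU: children EGHJL:{G}, U:{T} ∪→ {G,T}; cost 1
[col 6] JL: children J:{C}, L:{A} ∪→ {A,C}; cost 1
[col 6] EJL: children E:{C}, JL:{A,C} ∩→ {C}; cost 0
[col 6] EHJL: children EJL:{C}, H:{C} ∩→ {C}; cost 0
[col 6] EGHJL: children EHJL:{C}, G:{C} ∩→ {C}; cost 0
[col 6] EGHJLU: children EGHJL:{C}, U:{T} ∪→ {C,T}; cost 1
[col 7] JL: children J:{C}, L:{T} ∪→ {C,T}; cost 1
[col 7] EJL: children E:{T}, JL:{C,T} ∩→ {T}; cost 0
[col 7] EHJL: children EJL:{T}, H:{A} ∪→ {A,T}; cost 1
[col 7] EGHJL: children EHJL:{A,T}, G:{G} ∪→ {A,G,T}; cost 1
[col 7] EGHJLU: children EGHJL:{A,G,T}, U:{C} ∪→ {A,C,G,T}; cost 1
per-site changes: [3, 3, 3, 4, 4, 3, 2, 4]; total = 26

26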